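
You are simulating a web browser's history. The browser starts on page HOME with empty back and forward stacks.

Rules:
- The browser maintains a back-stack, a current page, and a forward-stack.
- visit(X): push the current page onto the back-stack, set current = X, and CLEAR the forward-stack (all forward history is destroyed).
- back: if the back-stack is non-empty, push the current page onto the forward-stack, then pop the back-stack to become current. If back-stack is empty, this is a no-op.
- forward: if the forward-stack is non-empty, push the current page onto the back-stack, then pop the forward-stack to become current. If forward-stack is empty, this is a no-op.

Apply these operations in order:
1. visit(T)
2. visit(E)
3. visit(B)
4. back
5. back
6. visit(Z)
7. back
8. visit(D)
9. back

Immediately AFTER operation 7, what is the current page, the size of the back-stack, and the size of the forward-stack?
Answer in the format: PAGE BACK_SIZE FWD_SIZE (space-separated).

After 1 (visit(T)): cur=T back=1 fwd=0
After 2 (visit(E)): cur=E back=2 fwd=0
After 3 (visit(B)): cur=B back=3 fwd=0
After 4 (back): cur=E back=2 fwd=1
After 5 (back): cur=T back=1 fwd=2
After 6 (visit(Z)): cur=Z back=2 fwd=0
After 7 (back): cur=T back=1 fwd=1

T 1 1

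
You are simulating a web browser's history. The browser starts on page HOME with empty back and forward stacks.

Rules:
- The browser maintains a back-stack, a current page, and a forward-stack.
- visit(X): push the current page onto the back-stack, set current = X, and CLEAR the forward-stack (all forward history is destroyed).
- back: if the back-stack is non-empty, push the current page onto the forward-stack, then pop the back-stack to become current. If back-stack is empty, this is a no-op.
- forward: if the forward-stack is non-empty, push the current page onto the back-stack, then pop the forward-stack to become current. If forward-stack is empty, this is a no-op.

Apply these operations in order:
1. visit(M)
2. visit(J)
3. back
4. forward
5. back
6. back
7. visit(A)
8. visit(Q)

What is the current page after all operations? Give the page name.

Answer: Q

Derivation:
After 1 (visit(M)): cur=M back=1 fwd=0
After 2 (visit(J)): cur=J back=2 fwd=0
After 3 (back): cur=M back=1 fwd=1
After 4 (forward): cur=J back=2 fwd=0
After 5 (back): cur=M back=1 fwd=1
After 6 (back): cur=HOME back=0 fwd=2
After 7 (visit(A)): cur=A back=1 fwd=0
After 8 (visit(Q)): cur=Q back=2 fwd=0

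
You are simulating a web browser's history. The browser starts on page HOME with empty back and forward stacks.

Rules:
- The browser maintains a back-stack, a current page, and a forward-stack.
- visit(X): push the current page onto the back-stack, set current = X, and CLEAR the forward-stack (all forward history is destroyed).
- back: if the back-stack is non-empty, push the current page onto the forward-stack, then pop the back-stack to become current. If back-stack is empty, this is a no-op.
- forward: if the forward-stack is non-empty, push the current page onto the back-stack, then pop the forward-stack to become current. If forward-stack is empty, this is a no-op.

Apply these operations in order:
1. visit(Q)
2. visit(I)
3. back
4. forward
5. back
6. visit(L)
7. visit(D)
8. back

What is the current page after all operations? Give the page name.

Answer: L

Derivation:
After 1 (visit(Q)): cur=Q back=1 fwd=0
After 2 (visit(I)): cur=I back=2 fwd=0
After 3 (back): cur=Q back=1 fwd=1
After 4 (forward): cur=I back=2 fwd=0
After 5 (back): cur=Q back=1 fwd=1
After 6 (visit(L)): cur=L back=2 fwd=0
After 7 (visit(D)): cur=D back=3 fwd=0
After 8 (back): cur=L back=2 fwd=1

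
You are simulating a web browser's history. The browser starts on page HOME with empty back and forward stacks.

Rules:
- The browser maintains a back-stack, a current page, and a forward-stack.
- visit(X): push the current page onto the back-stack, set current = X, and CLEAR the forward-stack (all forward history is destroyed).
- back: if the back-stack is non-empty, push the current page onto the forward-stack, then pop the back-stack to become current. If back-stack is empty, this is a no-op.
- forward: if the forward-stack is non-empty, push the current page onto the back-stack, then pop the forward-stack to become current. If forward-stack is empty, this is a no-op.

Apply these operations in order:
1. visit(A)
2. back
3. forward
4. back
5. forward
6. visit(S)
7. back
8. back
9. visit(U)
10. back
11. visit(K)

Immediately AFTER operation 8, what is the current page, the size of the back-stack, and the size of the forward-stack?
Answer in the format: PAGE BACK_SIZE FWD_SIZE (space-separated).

After 1 (visit(A)): cur=A back=1 fwd=0
After 2 (back): cur=HOME back=0 fwd=1
After 3 (forward): cur=A back=1 fwd=0
After 4 (back): cur=HOME back=0 fwd=1
After 5 (forward): cur=A back=1 fwd=0
After 6 (visit(S)): cur=S back=2 fwd=0
After 7 (back): cur=A back=1 fwd=1
After 8 (back): cur=HOME back=0 fwd=2

HOME 0 2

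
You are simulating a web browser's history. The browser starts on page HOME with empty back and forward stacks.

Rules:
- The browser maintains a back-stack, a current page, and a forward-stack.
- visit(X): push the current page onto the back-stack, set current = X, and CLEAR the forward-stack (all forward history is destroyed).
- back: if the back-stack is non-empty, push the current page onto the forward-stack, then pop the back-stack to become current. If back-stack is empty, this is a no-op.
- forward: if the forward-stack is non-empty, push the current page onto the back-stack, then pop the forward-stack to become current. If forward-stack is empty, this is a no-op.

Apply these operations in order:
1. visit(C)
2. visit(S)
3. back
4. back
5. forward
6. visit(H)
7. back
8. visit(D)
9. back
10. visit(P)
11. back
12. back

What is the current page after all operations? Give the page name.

After 1 (visit(C)): cur=C back=1 fwd=0
After 2 (visit(S)): cur=S back=2 fwd=0
After 3 (back): cur=C back=1 fwd=1
After 4 (back): cur=HOME back=0 fwd=2
After 5 (forward): cur=C back=1 fwd=1
After 6 (visit(H)): cur=H back=2 fwd=0
After 7 (back): cur=C back=1 fwd=1
After 8 (visit(D)): cur=D back=2 fwd=0
After 9 (back): cur=C back=1 fwd=1
After 10 (visit(P)): cur=P back=2 fwd=0
After 11 (back): cur=C back=1 fwd=1
After 12 (back): cur=HOME back=0 fwd=2

Answer: HOME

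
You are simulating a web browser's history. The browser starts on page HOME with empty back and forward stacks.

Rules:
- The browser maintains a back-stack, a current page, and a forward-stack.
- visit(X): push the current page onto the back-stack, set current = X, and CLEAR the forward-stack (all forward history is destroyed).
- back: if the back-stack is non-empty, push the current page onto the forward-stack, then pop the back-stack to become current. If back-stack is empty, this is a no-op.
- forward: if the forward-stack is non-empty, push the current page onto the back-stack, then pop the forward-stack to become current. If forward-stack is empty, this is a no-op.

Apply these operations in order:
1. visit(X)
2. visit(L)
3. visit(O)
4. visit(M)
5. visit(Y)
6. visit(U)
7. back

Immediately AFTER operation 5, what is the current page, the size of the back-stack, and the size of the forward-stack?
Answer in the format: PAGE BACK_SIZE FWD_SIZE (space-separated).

After 1 (visit(X)): cur=X back=1 fwd=0
After 2 (visit(L)): cur=L back=2 fwd=0
After 3 (visit(O)): cur=O back=3 fwd=0
After 4 (visit(M)): cur=M back=4 fwd=0
After 5 (visit(Y)): cur=Y back=5 fwd=0

Y 5 0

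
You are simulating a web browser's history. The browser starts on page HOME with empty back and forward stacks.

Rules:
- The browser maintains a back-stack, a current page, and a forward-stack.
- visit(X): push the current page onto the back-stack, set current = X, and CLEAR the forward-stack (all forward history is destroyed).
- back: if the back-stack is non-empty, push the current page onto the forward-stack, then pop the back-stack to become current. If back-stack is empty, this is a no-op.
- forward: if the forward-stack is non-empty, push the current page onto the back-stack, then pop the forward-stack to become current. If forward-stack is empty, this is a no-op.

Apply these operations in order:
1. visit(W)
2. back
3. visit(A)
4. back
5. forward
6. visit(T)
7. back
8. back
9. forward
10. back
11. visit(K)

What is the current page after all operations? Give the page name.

After 1 (visit(W)): cur=W back=1 fwd=0
After 2 (back): cur=HOME back=0 fwd=1
After 3 (visit(A)): cur=A back=1 fwd=0
After 4 (back): cur=HOME back=0 fwd=1
After 5 (forward): cur=A back=1 fwd=0
After 6 (visit(T)): cur=T back=2 fwd=0
After 7 (back): cur=A back=1 fwd=1
After 8 (back): cur=HOME back=0 fwd=2
After 9 (forward): cur=A back=1 fwd=1
After 10 (back): cur=HOME back=0 fwd=2
After 11 (visit(K)): cur=K back=1 fwd=0

Answer: K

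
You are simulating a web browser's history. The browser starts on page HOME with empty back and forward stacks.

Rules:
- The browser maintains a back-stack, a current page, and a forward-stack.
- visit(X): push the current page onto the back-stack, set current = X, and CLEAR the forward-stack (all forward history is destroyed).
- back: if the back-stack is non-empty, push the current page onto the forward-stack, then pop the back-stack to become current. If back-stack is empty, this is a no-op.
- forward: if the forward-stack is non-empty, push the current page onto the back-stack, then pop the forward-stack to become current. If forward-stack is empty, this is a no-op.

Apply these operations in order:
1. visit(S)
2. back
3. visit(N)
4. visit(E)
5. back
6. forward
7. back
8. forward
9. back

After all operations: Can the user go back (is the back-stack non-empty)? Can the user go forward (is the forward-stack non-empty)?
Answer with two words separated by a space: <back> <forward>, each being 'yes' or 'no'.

After 1 (visit(S)): cur=S back=1 fwd=0
After 2 (back): cur=HOME back=0 fwd=1
After 3 (visit(N)): cur=N back=1 fwd=0
After 4 (visit(E)): cur=E back=2 fwd=0
After 5 (back): cur=N back=1 fwd=1
After 6 (forward): cur=E back=2 fwd=0
After 7 (back): cur=N back=1 fwd=1
After 8 (forward): cur=E back=2 fwd=0
After 9 (back): cur=N back=1 fwd=1

Answer: yes yes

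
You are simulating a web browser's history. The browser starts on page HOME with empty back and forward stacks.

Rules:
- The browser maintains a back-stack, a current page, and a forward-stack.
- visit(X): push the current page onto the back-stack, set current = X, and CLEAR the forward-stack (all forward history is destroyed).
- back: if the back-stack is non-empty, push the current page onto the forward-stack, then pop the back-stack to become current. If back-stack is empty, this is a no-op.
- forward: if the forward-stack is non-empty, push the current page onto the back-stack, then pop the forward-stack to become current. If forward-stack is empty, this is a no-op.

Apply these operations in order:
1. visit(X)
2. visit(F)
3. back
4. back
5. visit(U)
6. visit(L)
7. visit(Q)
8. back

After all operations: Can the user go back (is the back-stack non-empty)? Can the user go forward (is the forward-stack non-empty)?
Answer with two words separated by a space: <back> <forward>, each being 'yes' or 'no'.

Answer: yes yes

Derivation:
After 1 (visit(X)): cur=X back=1 fwd=0
After 2 (visit(F)): cur=F back=2 fwd=0
After 3 (back): cur=X back=1 fwd=1
After 4 (back): cur=HOME back=0 fwd=2
After 5 (visit(U)): cur=U back=1 fwd=0
After 6 (visit(L)): cur=L back=2 fwd=0
After 7 (visit(Q)): cur=Q back=3 fwd=0
After 8 (back): cur=L back=2 fwd=1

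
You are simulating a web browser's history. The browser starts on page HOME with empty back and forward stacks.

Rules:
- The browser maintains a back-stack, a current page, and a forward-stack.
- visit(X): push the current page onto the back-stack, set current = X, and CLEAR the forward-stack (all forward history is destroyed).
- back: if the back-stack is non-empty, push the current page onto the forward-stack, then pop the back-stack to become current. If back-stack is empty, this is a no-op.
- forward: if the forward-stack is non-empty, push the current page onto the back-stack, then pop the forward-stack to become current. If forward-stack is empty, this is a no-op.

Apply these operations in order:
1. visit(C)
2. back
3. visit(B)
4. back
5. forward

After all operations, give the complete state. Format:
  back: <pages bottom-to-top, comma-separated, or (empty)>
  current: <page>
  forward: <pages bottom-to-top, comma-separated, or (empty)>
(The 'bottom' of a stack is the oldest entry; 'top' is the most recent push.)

Answer: back: HOME
current: B
forward: (empty)

Derivation:
After 1 (visit(C)): cur=C back=1 fwd=0
After 2 (back): cur=HOME back=0 fwd=1
After 3 (visit(B)): cur=B back=1 fwd=0
After 4 (back): cur=HOME back=0 fwd=1
After 5 (forward): cur=B back=1 fwd=0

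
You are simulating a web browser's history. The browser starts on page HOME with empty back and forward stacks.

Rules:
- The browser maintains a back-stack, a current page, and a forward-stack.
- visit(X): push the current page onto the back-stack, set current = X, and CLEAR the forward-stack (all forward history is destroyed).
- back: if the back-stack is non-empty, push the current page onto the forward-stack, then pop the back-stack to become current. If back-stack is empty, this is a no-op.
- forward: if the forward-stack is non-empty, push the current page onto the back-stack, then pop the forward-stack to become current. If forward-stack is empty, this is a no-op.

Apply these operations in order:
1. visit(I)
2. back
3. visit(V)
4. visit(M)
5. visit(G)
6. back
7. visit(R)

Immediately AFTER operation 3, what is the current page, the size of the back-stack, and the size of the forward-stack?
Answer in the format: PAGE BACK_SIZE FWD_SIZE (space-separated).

After 1 (visit(I)): cur=I back=1 fwd=0
After 2 (back): cur=HOME back=0 fwd=1
After 3 (visit(V)): cur=V back=1 fwd=0

V 1 0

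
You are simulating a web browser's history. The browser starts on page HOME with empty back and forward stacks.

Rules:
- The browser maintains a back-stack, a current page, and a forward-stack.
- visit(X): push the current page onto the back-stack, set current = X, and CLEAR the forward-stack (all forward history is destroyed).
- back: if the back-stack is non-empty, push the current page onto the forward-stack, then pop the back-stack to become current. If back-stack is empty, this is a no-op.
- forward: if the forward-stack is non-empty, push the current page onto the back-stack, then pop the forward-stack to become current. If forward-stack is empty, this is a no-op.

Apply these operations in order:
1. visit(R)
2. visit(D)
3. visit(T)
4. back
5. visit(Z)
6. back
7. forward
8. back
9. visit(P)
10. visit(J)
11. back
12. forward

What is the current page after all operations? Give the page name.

After 1 (visit(R)): cur=R back=1 fwd=0
After 2 (visit(D)): cur=D back=2 fwd=0
After 3 (visit(T)): cur=T back=3 fwd=0
After 4 (back): cur=D back=2 fwd=1
After 5 (visit(Z)): cur=Z back=3 fwd=0
After 6 (back): cur=D back=2 fwd=1
After 7 (forward): cur=Z back=3 fwd=0
After 8 (back): cur=D back=2 fwd=1
After 9 (visit(P)): cur=P back=3 fwd=0
After 10 (visit(J)): cur=J back=4 fwd=0
After 11 (back): cur=P back=3 fwd=1
After 12 (forward): cur=J back=4 fwd=0

Answer: J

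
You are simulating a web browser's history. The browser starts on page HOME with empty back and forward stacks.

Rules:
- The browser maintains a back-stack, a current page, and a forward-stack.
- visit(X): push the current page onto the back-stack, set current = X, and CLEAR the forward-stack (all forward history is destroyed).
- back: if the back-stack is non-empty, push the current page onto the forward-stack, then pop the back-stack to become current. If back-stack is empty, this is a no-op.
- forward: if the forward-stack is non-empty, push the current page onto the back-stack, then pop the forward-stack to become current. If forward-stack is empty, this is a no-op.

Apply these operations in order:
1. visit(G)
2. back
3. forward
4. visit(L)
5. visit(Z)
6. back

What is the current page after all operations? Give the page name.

After 1 (visit(G)): cur=G back=1 fwd=0
After 2 (back): cur=HOME back=0 fwd=1
After 3 (forward): cur=G back=1 fwd=0
After 4 (visit(L)): cur=L back=2 fwd=0
After 5 (visit(Z)): cur=Z back=3 fwd=0
After 6 (back): cur=L back=2 fwd=1

Answer: L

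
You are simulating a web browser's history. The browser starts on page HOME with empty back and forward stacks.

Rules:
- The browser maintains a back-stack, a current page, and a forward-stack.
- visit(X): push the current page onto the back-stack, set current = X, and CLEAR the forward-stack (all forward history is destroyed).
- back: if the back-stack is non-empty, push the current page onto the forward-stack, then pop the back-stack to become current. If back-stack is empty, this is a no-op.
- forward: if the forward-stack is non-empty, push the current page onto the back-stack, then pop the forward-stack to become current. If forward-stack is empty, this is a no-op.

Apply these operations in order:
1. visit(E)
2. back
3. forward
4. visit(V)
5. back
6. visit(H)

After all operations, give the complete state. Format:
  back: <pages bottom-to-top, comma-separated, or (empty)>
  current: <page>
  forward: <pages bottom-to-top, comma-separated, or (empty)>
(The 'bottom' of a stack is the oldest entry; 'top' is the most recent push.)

After 1 (visit(E)): cur=E back=1 fwd=0
After 2 (back): cur=HOME back=0 fwd=1
After 3 (forward): cur=E back=1 fwd=0
After 4 (visit(V)): cur=V back=2 fwd=0
After 5 (back): cur=E back=1 fwd=1
After 6 (visit(H)): cur=H back=2 fwd=0

Answer: back: HOME,E
current: H
forward: (empty)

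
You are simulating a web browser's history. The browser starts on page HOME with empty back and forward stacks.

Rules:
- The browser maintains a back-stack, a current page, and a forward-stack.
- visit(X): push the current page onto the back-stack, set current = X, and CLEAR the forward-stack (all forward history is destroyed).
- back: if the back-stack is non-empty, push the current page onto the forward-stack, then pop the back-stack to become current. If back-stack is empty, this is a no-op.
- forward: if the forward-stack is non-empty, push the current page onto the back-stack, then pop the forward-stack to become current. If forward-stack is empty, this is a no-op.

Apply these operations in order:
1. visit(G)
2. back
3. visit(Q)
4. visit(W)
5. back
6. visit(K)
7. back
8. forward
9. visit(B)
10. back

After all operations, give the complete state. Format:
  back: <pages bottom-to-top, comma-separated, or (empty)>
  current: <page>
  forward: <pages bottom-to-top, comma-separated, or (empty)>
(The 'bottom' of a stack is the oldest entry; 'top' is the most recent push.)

After 1 (visit(G)): cur=G back=1 fwd=0
After 2 (back): cur=HOME back=0 fwd=1
After 3 (visit(Q)): cur=Q back=1 fwd=0
After 4 (visit(W)): cur=W back=2 fwd=0
After 5 (back): cur=Q back=1 fwd=1
After 6 (visit(K)): cur=K back=2 fwd=0
After 7 (back): cur=Q back=1 fwd=1
After 8 (forward): cur=K back=2 fwd=0
After 9 (visit(B)): cur=B back=3 fwd=0
After 10 (back): cur=K back=2 fwd=1

Answer: back: HOME,Q
current: K
forward: B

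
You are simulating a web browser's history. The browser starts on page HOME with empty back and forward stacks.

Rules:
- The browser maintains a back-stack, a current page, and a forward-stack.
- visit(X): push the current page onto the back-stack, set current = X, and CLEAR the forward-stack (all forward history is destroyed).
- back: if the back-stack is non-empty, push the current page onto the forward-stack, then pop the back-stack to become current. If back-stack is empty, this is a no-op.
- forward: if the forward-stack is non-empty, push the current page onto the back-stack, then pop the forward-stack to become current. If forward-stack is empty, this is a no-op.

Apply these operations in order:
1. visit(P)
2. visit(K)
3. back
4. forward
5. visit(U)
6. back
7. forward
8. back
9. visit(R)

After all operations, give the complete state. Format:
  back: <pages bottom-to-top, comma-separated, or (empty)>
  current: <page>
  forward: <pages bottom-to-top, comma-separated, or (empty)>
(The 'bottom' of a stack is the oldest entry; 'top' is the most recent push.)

After 1 (visit(P)): cur=P back=1 fwd=0
After 2 (visit(K)): cur=K back=2 fwd=0
After 3 (back): cur=P back=1 fwd=1
After 4 (forward): cur=K back=2 fwd=0
After 5 (visit(U)): cur=U back=3 fwd=0
After 6 (back): cur=K back=2 fwd=1
After 7 (forward): cur=U back=3 fwd=0
After 8 (back): cur=K back=2 fwd=1
After 9 (visit(R)): cur=R back=3 fwd=0

Answer: back: HOME,P,K
current: R
forward: (empty)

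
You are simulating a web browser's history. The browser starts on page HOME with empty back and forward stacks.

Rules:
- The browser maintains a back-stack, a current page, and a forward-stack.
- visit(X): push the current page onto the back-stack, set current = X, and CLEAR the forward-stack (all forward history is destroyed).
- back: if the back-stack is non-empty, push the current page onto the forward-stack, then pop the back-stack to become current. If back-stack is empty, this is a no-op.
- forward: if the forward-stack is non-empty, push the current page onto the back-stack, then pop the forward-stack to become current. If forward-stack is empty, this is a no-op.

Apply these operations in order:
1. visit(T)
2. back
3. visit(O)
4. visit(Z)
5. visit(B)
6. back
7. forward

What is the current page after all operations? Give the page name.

Answer: B

Derivation:
After 1 (visit(T)): cur=T back=1 fwd=0
After 2 (back): cur=HOME back=0 fwd=1
After 3 (visit(O)): cur=O back=1 fwd=0
After 4 (visit(Z)): cur=Z back=2 fwd=0
After 5 (visit(B)): cur=B back=3 fwd=0
After 6 (back): cur=Z back=2 fwd=1
After 7 (forward): cur=B back=3 fwd=0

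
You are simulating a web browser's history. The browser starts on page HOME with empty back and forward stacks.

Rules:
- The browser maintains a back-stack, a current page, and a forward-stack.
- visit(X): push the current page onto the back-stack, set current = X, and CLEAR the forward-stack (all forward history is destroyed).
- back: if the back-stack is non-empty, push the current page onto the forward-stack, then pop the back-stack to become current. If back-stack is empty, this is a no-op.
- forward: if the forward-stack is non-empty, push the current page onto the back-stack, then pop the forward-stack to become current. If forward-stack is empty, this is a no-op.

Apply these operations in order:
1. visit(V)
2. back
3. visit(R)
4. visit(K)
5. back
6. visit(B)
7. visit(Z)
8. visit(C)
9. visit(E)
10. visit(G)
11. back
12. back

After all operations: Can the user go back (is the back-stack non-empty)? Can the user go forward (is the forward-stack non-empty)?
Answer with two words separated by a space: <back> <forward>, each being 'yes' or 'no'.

After 1 (visit(V)): cur=V back=1 fwd=0
After 2 (back): cur=HOME back=0 fwd=1
After 3 (visit(R)): cur=R back=1 fwd=0
After 4 (visit(K)): cur=K back=2 fwd=0
After 5 (back): cur=R back=1 fwd=1
After 6 (visit(B)): cur=B back=2 fwd=0
After 7 (visit(Z)): cur=Z back=3 fwd=0
After 8 (visit(C)): cur=C back=4 fwd=0
After 9 (visit(E)): cur=E back=5 fwd=0
After 10 (visit(G)): cur=G back=6 fwd=0
After 11 (back): cur=E back=5 fwd=1
After 12 (back): cur=C back=4 fwd=2

Answer: yes yes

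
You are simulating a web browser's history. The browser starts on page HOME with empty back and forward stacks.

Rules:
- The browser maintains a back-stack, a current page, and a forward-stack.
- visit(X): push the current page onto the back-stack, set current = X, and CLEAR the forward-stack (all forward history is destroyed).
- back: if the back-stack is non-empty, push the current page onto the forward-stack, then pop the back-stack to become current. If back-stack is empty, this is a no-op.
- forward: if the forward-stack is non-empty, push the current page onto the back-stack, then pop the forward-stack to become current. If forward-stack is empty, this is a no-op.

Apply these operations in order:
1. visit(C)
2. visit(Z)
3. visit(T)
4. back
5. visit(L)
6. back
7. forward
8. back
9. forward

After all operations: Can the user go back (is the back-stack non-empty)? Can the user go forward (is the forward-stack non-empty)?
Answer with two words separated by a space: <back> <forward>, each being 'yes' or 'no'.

Answer: yes no

Derivation:
After 1 (visit(C)): cur=C back=1 fwd=0
After 2 (visit(Z)): cur=Z back=2 fwd=0
After 3 (visit(T)): cur=T back=3 fwd=0
After 4 (back): cur=Z back=2 fwd=1
After 5 (visit(L)): cur=L back=3 fwd=0
After 6 (back): cur=Z back=2 fwd=1
After 7 (forward): cur=L back=3 fwd=0
After 8 (back): cur=Z back=2 fwd=1
After 9 (forward): cur=L back=3 fwd=0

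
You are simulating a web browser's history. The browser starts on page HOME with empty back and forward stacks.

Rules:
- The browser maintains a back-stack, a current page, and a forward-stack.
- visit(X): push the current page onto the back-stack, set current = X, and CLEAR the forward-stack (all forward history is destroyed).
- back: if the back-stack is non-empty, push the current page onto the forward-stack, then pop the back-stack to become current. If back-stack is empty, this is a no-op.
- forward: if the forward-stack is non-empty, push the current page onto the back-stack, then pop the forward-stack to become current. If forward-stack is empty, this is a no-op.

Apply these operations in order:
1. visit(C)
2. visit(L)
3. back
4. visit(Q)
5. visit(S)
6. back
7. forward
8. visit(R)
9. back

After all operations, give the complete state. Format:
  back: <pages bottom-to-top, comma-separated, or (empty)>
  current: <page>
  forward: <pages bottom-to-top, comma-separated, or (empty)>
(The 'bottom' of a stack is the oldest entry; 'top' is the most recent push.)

After 1 (visit(C)): cur=C back=1 fwd=0
After 2 (visit(L)): cur=L back=2 fwd=0
After 3 (back): cur=C back=1 fwd=1
After 4 (visit(Q)): cur=Q back=2 fwd=0
After 5 (visit(S)): cur=S back=3 fwd=0
After 6 (back): cur=Q back=2 fwd=1
After 7 (forward): cur=S back=3 fwd=0
After 8 (visit(R)): cur=R back=4 fwd=0
After 9 (back): cur=S back=3 fwd=1

Answer: back: HOME,C,Q
current: S
forward: R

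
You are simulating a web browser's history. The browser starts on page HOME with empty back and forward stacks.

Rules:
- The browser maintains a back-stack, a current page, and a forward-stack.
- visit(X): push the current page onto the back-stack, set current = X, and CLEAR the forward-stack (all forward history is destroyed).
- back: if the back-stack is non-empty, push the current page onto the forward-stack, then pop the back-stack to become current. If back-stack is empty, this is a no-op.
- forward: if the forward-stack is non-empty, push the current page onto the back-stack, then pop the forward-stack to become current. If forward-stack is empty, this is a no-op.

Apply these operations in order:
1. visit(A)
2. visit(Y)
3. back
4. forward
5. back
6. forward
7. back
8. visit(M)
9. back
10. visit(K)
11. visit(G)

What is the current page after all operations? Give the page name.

After 1 (visit(A)): cur=A back=1 fwd=0
After 2 (visit(Y)): cur=Y back=2 fwd=0
After 3 (back): cur=A back=1 fwd=1
After 4 (forward): cur=Y back=2 fwd=0
After 5 (back): cur=A back=1 fwd=1
After 6 (forward): cur=Y back=2 fwd=0
After 7 (back): cur=A back=1 fwd=1
After 8 (visit(M)): cur=M back=2 fwd=0
After 9 (back): cur=A back=1 fwd=1
After 10 (visit(K)): cur=K back=2 fwd=0
After 11 (visit(G)): cur=G back=3 fwd=0

Answer: G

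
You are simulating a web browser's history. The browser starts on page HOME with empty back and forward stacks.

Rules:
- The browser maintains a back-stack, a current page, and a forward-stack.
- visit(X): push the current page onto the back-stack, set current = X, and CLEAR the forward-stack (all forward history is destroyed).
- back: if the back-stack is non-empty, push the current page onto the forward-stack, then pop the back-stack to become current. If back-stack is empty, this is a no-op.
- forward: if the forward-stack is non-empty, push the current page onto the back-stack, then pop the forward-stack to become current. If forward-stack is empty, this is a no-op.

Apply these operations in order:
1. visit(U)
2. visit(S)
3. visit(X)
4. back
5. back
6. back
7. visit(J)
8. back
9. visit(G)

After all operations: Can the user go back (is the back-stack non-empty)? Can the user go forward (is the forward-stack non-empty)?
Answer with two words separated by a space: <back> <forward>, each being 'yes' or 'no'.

Answer: yes no

Derivation:
After 1 (visit(U)): cur=U back=1 fwd=0
After 2 (visit(S)): cur=S back=2 fwd=0
After 3 (visit(X)): cur=X back=3 fwd=0
After 4 (back): cur=S back=2 fwd=1
After 5 (back): cur=U back=1 fwd=2
After 6 (back): cur=HOME back=0 fwd=3
After 7 (visit(J)): cur=J back=1 fwd=0
After 8 (back): cur=HOME back=0 fwd=1
After 9 (visit(G)): cur=G back=1 fwd=0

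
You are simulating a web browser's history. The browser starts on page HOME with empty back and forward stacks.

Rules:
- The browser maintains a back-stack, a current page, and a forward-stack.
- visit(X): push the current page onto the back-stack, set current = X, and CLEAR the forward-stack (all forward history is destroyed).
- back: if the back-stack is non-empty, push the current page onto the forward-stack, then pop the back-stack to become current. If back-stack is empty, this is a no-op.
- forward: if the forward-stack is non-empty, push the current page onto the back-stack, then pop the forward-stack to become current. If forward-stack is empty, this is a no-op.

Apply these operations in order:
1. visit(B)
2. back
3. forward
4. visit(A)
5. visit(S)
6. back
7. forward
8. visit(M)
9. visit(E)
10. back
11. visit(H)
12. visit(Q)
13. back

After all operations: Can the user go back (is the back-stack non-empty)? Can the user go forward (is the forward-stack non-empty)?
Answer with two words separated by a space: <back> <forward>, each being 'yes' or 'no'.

Answer: yes yes

Derivation:
After 1 (visit(B)): cur=B back=1 fwd=0
After 2 (back): cur=HOME back=0 fwd=1
After 3 (forward): cur=B back=1 fwd=0
After 4 (visit(A)): cur=A back=2 fwd=0
After 5 (visit(S)): cur=S back=3 fwd=0
After 6 (back): cur=A back=2 fwd=1
After 7 (forward): cur=S back=3 fwd=0
After 8 (visit(M)): cur=M back=4 fwd=0
After 9 (visit(E)): cur=E back=5 fwd=0
After 10 (back): cur=M back=4 fwd=1
After 11 (visit(H)): cur=H back=5 fwd=0
After 12 (visit(Q)): cur=Q back=6 fwd=0
After 13 (back): cur=H back=5 fwd=1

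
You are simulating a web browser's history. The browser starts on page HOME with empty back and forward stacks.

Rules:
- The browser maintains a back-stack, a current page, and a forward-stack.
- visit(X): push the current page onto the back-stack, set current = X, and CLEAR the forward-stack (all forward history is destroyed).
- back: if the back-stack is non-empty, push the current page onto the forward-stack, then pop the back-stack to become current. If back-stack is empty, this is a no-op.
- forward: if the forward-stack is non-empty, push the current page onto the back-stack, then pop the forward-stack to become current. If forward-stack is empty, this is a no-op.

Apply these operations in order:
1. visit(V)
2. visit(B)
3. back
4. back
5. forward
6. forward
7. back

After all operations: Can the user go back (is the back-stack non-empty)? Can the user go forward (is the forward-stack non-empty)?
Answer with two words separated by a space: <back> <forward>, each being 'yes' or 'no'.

After 1 (visit(V)): cur=V back=1 fwd=0
After 2 (visit(B)): cur=B back=2 fwd=0
After 3 (back): cur=V back=1 fwd=1
After 4 (back): cur=HOME back=0 fwd=2
After 5 (forward): cur=V back=1 fwd=1
After 6 (forward): cur=B back=2 fwd=0
After 7 (back): cur=V back=1 fwd=1

Answer: yes yes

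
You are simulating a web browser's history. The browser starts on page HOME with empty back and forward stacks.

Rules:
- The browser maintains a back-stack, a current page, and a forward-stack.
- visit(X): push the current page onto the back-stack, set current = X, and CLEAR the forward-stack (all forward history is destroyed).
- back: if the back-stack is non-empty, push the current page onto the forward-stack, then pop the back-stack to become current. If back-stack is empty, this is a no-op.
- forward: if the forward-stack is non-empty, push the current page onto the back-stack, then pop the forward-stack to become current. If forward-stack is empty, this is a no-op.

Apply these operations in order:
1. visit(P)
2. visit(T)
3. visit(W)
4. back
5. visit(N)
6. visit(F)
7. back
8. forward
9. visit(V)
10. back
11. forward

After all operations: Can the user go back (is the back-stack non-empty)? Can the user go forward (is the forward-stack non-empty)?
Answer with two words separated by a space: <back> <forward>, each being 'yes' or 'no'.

After 1 (visit(P)): cur=P back=1 fwd=0
After 2 (visit(T)): cur=T back=2 fwd=0
After 3 (visit(W)): cur=W back=3 fwd=0
After 4 (back): cur=T back=2 fwd=1
After 5 (visit(N)): cur=N back=3 fwd=0
After 6 (visit(F)): cur=F back=4 fwd=0
After 7 (back): cur=N back=3 fwd=1
After 8 (forward): cur=F back=4 fwd=0
After 9 (visit(V)): cur=V back=5 fwd=0
After 10 (back): cur=F back=4 fwd=1
After 11 (forward): cur=V back=5 fwd=0

Answer: yes no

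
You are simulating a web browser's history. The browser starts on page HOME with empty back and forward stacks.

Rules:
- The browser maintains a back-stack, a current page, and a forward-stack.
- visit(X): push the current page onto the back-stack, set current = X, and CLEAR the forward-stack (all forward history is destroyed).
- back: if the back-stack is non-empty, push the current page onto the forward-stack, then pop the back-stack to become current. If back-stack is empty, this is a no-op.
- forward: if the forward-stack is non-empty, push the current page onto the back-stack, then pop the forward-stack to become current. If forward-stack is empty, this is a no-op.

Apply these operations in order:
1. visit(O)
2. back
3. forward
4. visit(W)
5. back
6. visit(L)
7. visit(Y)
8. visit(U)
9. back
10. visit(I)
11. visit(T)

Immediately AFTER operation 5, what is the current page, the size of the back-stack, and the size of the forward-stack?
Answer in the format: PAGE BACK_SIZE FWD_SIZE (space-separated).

After 1 (visit(O)): cur=O back=1 fwd=0
After 2 (back): cur=HOME back=0 fwd=1
After 3 (forward): cur=O back=1 fwd=0
After 4 (visit(W)): cur=W back=2 fwd=0
After 5 (back): cur=O back=1 fwd=1

O 1 1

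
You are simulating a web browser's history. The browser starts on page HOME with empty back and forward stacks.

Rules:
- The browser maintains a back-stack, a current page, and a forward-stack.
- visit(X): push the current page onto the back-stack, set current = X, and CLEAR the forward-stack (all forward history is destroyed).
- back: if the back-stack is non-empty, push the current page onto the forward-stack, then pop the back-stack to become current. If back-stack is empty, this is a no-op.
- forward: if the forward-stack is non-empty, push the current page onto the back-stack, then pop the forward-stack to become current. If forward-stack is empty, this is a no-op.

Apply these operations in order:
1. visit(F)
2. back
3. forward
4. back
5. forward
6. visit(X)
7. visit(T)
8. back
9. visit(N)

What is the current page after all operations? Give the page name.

Answer: N

Derivation:
After 1 (visit(F)): cur=F back=1 fwd=0
After 2 (back): cur=HOME back=0 fwd=1
After 3 (forward): cur=F back=1 fwd=0
After 4 (back): cur=HOME back=0 fwd=1
After 5 (forward): cur=F back=1 fwd=0
After 6 (visit(X)): cur=X back=2 fwd=0
After 7 (visit(T)): cur=T back=3 fwd=0
After 8 (back): cur=X back=2 fwd=1
After 9 (visit(N)): cur=N back=3 fwd=0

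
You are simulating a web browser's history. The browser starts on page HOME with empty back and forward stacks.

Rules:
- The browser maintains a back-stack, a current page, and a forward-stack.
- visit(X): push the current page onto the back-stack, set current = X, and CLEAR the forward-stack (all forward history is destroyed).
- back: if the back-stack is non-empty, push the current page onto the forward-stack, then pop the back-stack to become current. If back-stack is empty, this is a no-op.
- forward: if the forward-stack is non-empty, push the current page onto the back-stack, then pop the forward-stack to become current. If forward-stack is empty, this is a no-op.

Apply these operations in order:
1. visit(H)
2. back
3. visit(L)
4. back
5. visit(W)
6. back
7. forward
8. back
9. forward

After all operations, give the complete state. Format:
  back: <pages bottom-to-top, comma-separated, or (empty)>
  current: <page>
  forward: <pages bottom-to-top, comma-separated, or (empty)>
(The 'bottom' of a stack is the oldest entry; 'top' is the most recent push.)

After 1 (visit(H)): cur=H back=1 fwd=0
After 2 (back): cur=HOME back=0 fwd=1
After 3 (visit(L)): cur=L back=1 fwd=0
After 4 (back): cur=HOME back=0 fwd=1
After 5 (visit(W)): cur=W back=1 fwd=0
After 6 (back): cur=HOME back=0 fwd=1
After 7 (forward): cur=W back=1 fwd=0
After 8 (back): cur=HOME back=0 fwd=1
After 9 (forward): cur=W back=1 fwd=0

Answer: back: HOME
current: W
forward: (empty)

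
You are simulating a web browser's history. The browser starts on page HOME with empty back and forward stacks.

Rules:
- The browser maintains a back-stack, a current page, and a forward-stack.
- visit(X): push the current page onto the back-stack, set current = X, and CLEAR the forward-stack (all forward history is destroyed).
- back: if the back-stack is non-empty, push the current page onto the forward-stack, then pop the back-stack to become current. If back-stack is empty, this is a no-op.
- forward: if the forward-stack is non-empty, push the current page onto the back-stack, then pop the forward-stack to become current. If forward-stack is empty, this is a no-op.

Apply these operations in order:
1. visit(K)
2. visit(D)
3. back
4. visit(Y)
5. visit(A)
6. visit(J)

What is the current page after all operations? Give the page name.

After 1 (visit(K)): cur=K back=1 fwd=0
After 2 (visit(D)): cur=D back=2 fwd=0
After 3 (back): cur=K back=1 fwd=1
After 4 (visit(Y)): cur=Y back=2 fwd=0
After 5 (visit(A)): cur=A back=3 fwd=0
After 6 (visit(J)): cur=J back=4 fwd=0

Answer: J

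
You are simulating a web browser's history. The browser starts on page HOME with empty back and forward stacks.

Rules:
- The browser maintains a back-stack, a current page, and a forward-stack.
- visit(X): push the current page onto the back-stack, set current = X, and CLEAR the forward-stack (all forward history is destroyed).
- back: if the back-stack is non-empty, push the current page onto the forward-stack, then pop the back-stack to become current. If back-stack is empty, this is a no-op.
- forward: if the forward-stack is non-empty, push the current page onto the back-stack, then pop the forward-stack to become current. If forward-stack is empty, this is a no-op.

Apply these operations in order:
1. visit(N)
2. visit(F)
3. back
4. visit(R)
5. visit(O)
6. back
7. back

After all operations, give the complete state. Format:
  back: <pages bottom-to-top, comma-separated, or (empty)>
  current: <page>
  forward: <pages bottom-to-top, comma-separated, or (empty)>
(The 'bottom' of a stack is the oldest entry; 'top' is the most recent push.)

After 1 (visit(N)): cur=N back=1 fwd=0
After 2 (visit(F)): cur=F back=2 fwd=0
After 3 (back): cur=N back=1 fwd=1
After 4 (visit(R)): cur=R back=2 fwd=0
After 5 (visit(O)): cur=O back=3 fwd=0
After 6 (back): cur=R back=2 fwd=1
After 7 (back): cur=N back=1 fwd=2

Answer: back: HOME
current: N
forward: O,R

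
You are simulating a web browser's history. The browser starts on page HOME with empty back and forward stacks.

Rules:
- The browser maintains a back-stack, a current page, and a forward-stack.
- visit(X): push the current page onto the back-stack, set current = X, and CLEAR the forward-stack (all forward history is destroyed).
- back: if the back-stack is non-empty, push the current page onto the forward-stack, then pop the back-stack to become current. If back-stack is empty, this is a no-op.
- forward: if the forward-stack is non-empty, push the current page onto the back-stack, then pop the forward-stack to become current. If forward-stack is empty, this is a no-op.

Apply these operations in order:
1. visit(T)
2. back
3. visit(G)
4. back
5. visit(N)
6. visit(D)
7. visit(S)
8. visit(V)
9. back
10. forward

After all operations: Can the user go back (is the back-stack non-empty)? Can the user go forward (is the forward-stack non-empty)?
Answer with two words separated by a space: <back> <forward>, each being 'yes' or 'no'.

After 1 (visit(T)): cur=T back=1 fwd=0
After 2 (back): cur=HOME back=0 fwd=1
After 3 (visit(G)): cur=G back=1 fwd=0
After 4 (back): cur=HOME back=0 fwd=1
After 5 (visit(N)): cur=N back=1 fwd=0
After 6 (visit(D)): cur=D back=2 fwd=0
After 7 (visit(S)): cur=S back=3 fwd=0
After 8 (visit(V)): cur=V back=4 fwd=0
After 9 (back): cur=S back=3 fwd=1
After 10 (forward): cur=V back=4 fwd=0

Answer: yes no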